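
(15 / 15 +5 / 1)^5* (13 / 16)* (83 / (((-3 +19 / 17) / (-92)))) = 102519027 / 4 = 25629756.75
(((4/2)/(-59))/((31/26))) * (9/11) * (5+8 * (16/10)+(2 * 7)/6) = -47112/100595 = -0.47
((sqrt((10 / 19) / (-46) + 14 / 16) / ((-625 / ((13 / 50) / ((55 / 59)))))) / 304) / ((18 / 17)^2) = -0.00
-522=-522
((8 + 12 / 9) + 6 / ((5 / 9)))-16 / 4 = 242 / 15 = 16.13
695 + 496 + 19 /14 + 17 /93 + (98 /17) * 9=27544043 /22134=1244.42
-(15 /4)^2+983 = 15503 /16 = 968.94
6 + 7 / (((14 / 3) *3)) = 13 / 2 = 6.50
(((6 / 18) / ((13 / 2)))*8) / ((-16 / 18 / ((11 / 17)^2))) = -726 / 3757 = -0.19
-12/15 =-4/5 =-0.80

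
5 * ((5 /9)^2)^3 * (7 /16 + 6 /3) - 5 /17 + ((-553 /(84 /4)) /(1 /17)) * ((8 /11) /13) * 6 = -1034935025497 /6890309712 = -150.20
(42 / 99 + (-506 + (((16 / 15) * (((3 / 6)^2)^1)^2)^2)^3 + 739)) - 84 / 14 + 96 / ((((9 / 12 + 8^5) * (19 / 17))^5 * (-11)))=174712632298179395886354523307602740838 / 768223432859998014426179055498046875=227.42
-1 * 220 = -220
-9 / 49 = -0.18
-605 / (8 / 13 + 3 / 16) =-753.53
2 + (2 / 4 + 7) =19 / 2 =9.50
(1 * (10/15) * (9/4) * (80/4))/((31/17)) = 510/31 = 16.45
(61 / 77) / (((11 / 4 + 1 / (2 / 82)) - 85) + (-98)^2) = 244 / 2945327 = 0.00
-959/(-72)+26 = 39.32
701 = 701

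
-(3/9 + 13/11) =-50/33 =-1.52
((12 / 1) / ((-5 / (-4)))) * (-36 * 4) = -6912 / 5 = -1382.40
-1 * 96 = -96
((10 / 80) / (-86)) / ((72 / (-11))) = 11 / 49536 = 0.00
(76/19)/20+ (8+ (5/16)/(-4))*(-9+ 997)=626161/80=7827.01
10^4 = 10000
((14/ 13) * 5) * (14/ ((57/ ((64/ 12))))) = 15680/ 2223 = 7.05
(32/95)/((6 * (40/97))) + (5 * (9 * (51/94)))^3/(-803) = -17.99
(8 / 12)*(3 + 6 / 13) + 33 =459 / 13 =35.31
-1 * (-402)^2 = -161604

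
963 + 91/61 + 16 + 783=107573/61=1763.49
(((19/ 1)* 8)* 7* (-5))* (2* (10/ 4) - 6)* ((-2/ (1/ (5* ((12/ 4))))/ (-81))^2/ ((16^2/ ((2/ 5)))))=3325/ 2916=1.14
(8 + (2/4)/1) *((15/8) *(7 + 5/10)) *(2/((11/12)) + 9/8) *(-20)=-5565375/704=-7905.36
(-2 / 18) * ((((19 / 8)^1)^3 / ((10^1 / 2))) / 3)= -6859 / 69120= -0.10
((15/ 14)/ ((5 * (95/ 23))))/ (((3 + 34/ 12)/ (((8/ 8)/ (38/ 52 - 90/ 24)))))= -10764/ 3654175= -0.00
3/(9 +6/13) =13/41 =0.32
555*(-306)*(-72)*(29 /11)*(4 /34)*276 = 11514234240 /11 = 1046748567.27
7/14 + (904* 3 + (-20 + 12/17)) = 91569/34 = 2693.21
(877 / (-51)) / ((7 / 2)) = -1754 / 357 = -4.91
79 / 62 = 1.27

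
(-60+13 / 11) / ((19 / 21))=-13587 / 209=-65.01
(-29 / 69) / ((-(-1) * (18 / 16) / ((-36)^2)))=-11136 / 23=-484.17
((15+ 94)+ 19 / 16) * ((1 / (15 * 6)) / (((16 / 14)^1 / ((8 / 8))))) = 12341 / 11520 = 1.07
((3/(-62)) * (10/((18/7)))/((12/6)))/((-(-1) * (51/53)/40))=-18550/4743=-3.91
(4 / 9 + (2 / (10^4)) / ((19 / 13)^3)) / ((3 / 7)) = 960398411 / 925965000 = 1.04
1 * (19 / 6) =19 / 6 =3.17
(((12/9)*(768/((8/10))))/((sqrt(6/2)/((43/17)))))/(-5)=-11008*sqrt(3)/51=-373.85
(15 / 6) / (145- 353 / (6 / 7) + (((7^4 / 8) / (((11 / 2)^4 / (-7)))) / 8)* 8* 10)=-0.01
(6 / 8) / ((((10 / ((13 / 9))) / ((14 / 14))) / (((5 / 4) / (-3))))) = -13 / 288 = -0.05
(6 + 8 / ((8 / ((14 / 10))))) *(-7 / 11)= -259 / 55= -4.71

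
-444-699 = -1143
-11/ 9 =-1.22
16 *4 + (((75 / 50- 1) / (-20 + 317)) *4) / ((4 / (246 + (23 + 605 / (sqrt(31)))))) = 55 *sqrt(31) / 1674 + 38285 / 594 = 64.64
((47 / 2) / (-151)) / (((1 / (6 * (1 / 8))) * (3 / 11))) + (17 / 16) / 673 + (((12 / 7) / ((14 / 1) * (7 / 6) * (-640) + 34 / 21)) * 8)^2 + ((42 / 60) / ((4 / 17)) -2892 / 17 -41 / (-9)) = -271336441304640754093 / 1664502976841436720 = -163.01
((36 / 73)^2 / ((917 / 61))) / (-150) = -0.00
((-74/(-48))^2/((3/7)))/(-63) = -0.09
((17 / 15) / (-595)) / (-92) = 1 / 48300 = 0.00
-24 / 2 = -12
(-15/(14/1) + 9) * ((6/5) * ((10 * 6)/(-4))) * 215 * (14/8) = -214785/4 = -53696.25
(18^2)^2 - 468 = 104508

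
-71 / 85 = -0.84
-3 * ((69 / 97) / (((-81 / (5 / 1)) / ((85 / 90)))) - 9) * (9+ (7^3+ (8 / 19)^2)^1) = 27094779344 / 2836377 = 9552.60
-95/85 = -19/17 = -1.12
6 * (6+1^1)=42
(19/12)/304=1/192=0.01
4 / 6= 2 / 3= 0.67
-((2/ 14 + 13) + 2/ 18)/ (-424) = 835/ 26712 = 0.03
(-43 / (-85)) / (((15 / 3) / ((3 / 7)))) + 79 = 235154 / 2975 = 79.04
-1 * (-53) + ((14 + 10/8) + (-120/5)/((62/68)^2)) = 151377/3844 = 39.38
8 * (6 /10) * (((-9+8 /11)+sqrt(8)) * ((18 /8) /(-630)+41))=-447681 /275+68874 * sqrt(2) /175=-1071.34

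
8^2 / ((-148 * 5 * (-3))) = 16 / 555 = 0.03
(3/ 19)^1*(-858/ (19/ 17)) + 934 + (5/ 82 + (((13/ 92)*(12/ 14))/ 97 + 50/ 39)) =7339180293896/ 9014741463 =814.13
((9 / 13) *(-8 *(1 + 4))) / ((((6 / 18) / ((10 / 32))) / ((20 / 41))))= -6750 / 533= -12.66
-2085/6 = -695/2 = -347.50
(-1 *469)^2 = 219961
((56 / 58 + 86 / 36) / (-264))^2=0.00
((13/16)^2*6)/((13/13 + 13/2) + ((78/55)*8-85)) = -27885/465728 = -0.06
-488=-488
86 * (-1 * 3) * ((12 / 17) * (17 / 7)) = -3096 / 7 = -442.29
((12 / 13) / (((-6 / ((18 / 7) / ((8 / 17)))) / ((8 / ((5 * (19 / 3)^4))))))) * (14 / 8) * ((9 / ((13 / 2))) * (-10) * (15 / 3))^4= -33608.21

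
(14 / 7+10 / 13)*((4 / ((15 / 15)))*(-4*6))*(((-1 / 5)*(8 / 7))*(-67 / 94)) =-926208 / 21385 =-43.31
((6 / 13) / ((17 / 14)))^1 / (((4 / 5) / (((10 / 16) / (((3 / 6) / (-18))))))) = -4725 / 442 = -10.69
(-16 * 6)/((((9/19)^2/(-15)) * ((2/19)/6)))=1097440/3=365813.33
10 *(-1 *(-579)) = 5790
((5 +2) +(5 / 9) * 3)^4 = 456976 / 81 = 5641.68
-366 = -366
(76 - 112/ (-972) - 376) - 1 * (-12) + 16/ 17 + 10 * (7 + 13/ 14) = -6004843/ 28917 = -207.66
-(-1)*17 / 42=17 / 42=0.40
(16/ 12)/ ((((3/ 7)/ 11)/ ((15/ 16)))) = 32.08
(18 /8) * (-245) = -2205 /4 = -551.25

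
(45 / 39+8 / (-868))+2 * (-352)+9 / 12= -7922557 / 11284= -702.11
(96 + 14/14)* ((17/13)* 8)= 13192/13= 1014.77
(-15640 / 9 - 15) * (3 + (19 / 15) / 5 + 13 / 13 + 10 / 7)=-1882273 / 189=-9959.12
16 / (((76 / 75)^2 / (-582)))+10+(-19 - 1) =-3277360 / 361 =-9078.56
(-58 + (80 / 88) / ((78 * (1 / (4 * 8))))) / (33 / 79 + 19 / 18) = -11718228 / 299585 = -39.11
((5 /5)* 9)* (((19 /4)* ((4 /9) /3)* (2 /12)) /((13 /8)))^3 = 438976 /129730653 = 0.00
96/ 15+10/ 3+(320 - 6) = 323.73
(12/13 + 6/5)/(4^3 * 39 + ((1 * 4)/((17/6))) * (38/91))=2737/3218520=0.00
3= 3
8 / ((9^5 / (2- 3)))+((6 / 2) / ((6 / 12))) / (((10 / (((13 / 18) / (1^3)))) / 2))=255839 / 295245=0.87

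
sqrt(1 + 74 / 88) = 9 * sqrt(11) / 22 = 1.36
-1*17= -17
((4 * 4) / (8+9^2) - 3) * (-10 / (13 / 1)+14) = -43172 / 1157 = -37.31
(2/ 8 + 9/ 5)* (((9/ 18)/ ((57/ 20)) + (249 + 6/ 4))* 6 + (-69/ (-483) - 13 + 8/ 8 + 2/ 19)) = 2034379/ 665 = 3059.22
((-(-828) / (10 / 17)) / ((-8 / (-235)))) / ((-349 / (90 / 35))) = -1488537 / 4886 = -304.65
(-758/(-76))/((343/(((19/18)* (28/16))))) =379/7056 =0.05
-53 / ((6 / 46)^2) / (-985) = 28037 / 8865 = 3.16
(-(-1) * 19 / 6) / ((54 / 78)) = 4.57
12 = 12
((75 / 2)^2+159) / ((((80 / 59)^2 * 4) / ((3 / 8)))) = 65383623 / 819200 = 79.81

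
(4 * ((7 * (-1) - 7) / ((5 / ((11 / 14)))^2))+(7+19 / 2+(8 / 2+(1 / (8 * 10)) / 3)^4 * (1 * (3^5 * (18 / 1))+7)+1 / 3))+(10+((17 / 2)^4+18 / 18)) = 26277456141446347 / 23224320000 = 1131462.89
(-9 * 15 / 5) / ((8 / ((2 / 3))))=-9 / 4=-2.25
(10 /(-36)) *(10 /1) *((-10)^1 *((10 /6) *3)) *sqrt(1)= 1250 /9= 138.89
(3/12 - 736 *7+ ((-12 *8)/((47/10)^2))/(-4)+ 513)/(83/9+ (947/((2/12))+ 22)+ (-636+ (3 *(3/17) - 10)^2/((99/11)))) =-0.91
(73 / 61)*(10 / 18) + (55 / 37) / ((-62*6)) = 1664555 / 2518812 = 0.66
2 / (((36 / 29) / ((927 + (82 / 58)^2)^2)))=1390451.39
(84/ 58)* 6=252/ 29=8.69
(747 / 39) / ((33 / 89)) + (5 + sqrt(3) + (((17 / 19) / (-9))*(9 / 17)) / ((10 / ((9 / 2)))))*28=28*sqrt(3) + 2594656 / 13585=239.49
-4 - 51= -55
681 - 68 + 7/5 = 3072/5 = 614.40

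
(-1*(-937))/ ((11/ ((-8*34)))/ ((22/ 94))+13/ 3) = 764592/ 3395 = 225.21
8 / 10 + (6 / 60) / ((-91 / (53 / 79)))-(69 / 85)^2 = 14574597 / 103881050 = 0.14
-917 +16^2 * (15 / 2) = 1003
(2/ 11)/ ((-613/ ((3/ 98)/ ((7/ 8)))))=-24/ 2312849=-0.00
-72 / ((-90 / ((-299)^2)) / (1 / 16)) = 89401 / 20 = 4470.05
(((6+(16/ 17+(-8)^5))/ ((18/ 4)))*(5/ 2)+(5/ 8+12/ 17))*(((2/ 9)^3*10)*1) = -2750110/ 1377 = -1997.18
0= 0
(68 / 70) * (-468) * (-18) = 286416 / 35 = 8183.31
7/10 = 0.70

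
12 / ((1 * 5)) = 12 / 5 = 2.40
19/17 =1.12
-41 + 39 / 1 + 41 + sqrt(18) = 3 * sqrt(2) + 39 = 43.24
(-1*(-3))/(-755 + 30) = -3/725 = -0.00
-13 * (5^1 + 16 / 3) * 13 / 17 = -5239 / 51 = -102.73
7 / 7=1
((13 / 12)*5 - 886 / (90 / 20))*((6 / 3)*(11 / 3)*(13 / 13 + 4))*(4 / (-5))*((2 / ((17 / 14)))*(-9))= -83256.63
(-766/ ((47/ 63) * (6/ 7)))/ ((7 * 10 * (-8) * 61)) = 8043/ 229360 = 0.04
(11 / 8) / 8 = 11 / 64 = 0.17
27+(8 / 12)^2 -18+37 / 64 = 5773 / 576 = 10.02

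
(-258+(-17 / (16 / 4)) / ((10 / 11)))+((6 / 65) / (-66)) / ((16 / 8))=-300501 / 1144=-262.68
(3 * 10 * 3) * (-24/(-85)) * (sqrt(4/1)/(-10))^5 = -432/53125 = -0.01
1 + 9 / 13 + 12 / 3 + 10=204 / 13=15.69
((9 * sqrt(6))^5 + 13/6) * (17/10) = 221/60 + 18068994 * sqrt(6)/5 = 8851966.78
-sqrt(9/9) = -1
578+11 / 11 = 579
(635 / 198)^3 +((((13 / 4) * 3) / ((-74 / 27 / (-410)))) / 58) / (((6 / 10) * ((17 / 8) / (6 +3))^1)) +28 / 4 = 30796157071379 / 141593792472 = 217.50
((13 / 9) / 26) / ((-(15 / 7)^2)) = -49 / 4050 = -0.01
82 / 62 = 41 / 31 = 1.32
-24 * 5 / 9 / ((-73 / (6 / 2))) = 40 / 73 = 0.55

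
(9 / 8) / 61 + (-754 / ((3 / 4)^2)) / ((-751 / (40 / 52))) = 4589471 / 3298392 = 1.39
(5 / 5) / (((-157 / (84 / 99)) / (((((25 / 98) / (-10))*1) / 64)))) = 5 / 2321088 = 0.00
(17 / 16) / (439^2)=17 / 3083536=0.00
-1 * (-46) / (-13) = -46 / 13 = -3.54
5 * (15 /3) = 25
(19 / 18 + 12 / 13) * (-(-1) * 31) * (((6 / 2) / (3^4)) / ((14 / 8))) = 28706 / 22113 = 1.30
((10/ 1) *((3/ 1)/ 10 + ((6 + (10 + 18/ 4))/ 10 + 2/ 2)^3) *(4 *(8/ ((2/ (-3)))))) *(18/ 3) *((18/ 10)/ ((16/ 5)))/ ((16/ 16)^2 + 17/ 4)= -8847.55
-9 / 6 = -1.50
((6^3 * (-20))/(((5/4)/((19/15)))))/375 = -7296/625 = -11.67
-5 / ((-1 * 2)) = 2.50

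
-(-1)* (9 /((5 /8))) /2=36 /5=7.20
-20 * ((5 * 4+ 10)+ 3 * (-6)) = -240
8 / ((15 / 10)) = 16 / 3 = 5.33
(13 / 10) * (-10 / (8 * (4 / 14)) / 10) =-91 / 160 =-0.57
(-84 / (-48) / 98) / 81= 1 / 4536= 0.00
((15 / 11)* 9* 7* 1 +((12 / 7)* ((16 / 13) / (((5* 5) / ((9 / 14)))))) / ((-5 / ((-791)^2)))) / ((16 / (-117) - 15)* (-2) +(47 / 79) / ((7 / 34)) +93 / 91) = -596348873127 / 3041245625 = -196.09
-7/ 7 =-1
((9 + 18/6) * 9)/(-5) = -21.60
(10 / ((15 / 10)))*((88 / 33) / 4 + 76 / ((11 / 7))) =32360 / 99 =326.87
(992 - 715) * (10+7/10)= 29639/10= 2963.90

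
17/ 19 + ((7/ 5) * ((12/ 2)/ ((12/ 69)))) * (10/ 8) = 9313/ 152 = 61.27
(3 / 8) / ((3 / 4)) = 0.50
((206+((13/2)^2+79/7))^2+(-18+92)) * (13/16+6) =459385.86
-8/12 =-2/3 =-0.67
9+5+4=18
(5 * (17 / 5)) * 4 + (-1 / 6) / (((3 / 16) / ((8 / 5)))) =2996 / 45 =66.58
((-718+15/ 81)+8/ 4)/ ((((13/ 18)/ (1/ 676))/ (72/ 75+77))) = -37668323/ 329550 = -114.30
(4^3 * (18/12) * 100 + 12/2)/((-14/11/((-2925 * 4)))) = 618146100/7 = 88306585.71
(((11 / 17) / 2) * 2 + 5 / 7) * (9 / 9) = 162 / 119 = 1.36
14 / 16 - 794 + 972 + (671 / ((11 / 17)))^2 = 8604383 / 8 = 1075547.88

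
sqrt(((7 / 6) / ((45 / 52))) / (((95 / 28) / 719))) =14 *sqrt(1065558) / 855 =16.90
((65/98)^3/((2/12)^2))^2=6108930140625/55365148804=110.34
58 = 58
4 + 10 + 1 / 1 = 15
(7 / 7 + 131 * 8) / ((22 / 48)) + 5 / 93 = 2341423 / 1023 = 2288.78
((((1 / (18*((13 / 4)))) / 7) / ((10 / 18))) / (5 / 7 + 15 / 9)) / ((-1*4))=-3 / 6500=-0.00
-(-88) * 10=880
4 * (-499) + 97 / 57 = -113675 / 57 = -1994.30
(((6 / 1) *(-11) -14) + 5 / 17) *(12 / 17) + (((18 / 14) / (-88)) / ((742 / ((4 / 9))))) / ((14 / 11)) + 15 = -1734276889 / 42029848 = -41.26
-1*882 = -882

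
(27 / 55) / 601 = 27 / 33055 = 0.00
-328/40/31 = -41/155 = -0.26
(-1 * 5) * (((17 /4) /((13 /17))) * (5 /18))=-7225 /936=-7.72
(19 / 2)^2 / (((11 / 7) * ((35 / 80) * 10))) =722 / 55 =13.13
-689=-689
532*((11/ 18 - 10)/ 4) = -22477/ 18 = -1248.72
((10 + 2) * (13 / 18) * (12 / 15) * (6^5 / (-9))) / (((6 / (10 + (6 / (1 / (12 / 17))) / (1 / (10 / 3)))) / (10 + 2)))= -4912128 / 17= -288948.71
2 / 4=1 / 2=0.50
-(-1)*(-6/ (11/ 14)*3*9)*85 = -192780/ 11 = -17525.45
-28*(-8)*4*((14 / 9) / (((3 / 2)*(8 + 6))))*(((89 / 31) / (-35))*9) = -22784 / 465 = -49.00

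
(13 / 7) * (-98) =-182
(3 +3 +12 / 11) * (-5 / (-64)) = 195 / 352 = 0.55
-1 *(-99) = 99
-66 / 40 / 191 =-33 / 3820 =-0.01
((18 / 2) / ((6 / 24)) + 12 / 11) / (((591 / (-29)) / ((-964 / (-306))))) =-111824 / 19503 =-5.73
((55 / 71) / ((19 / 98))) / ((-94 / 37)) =-99715 / 63403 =-1.57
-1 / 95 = -0.01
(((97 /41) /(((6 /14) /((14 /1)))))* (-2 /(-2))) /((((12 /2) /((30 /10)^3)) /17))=242403 /41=5912.27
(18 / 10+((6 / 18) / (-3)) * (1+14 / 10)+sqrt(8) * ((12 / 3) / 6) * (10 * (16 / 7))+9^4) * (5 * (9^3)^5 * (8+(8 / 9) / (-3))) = 1691865895335782400 * sqrt(2) / 7+52044967189082421216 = 52386775716925330187.82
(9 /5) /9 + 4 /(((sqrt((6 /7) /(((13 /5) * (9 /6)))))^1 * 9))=1 /5 + 2 * sqrt(455) /45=1.15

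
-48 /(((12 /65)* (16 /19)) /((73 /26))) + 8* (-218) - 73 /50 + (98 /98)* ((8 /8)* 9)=-520667 /200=-2603.34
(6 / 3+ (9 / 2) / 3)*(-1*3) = -10.50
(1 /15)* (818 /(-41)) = -818 /615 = -1.33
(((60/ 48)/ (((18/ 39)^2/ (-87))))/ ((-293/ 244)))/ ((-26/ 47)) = -5404295/ 7032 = -768.53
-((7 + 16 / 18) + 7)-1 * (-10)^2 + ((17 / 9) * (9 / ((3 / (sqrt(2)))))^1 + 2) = -1016 / 9 + 17 * sqrt(2) / 3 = -104.88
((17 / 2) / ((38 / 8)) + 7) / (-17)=-167 / 323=-0.52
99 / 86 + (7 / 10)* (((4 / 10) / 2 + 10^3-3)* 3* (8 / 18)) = 931.87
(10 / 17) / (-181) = -10 / 3077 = -0.00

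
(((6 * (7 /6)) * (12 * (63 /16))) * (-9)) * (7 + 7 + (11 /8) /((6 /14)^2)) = -2046681 /32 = -63958.78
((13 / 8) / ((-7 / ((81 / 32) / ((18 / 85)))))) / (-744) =3315 / 888832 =0.00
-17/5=-3.40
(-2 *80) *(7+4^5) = -164960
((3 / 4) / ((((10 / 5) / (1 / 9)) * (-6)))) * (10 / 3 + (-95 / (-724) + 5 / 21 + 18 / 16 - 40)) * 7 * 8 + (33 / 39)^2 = 63403427 / 4404816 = 14.39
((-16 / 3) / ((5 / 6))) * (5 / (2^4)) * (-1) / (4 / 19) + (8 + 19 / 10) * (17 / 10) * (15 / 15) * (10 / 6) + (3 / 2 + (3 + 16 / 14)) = 6047 / 140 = 43.19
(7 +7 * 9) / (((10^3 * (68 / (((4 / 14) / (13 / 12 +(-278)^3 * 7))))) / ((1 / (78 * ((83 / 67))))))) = -67 / 3310427162256500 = -0.00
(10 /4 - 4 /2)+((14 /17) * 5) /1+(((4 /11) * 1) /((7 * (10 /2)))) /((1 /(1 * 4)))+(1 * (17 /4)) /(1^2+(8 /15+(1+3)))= 11793149 /2172940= 5.43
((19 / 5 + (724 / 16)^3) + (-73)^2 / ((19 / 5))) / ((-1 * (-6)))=571874899 / 36480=15676.40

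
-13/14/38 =-13/532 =-0.02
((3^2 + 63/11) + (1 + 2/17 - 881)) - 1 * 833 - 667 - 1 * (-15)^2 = -484359/187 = -2590.16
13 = 13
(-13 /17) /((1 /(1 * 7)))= -91 /17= -5.35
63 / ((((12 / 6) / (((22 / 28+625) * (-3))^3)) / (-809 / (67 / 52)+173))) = 4980116813096143791 / 52528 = 94808803173472.13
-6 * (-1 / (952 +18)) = 3 / 485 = 0.01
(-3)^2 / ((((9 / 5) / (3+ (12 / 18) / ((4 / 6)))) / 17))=340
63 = 63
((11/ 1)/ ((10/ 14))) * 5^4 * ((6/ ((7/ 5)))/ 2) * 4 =82500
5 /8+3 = 3.62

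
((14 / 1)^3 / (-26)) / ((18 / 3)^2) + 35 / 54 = -2.28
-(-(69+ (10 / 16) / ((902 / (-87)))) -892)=6934141 / 7216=960.94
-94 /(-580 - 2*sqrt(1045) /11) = 29986 /185001 - 47*sqrt(1045) /925005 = 0.16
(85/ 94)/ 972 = 0.00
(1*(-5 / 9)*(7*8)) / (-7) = 4.44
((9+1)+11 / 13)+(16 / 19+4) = 3875 / 247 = 15.69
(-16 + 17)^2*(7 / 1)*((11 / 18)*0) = 0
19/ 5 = 3.80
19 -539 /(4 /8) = -1059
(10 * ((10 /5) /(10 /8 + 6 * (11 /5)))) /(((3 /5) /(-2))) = -4000 /867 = -4.61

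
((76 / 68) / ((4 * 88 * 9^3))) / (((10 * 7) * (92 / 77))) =19 / 364849920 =0.00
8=8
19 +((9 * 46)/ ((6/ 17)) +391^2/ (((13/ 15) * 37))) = 5959.60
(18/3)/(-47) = -0.13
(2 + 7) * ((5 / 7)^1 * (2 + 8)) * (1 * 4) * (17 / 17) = 1800 / 7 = 257.14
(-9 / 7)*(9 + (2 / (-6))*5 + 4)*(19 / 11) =-1938 / 77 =-25.17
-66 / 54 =-11 / 9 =-1.22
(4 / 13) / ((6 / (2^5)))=64 / 39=1.64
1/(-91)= -1/91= -0.01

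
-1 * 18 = -18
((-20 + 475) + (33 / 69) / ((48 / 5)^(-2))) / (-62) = -8.05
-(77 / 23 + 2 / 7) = -585 / 161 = -3.63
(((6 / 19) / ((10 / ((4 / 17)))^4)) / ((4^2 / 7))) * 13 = 546 / 991811875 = 0.00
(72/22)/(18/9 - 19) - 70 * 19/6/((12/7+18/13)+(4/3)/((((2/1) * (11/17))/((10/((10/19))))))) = -126930667/12733204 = -9.97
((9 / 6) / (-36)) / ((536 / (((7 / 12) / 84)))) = -1 / 1852416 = -0.00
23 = 23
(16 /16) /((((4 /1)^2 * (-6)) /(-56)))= 7 /12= 0.58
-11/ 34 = -0.32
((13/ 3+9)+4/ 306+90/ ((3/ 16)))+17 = 78083/ 153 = 510.35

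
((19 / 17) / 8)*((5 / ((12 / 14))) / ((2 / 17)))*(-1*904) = -75145 / 12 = -6262.08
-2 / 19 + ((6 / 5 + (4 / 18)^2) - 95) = -93.86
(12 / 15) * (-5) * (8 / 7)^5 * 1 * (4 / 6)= -262144 / 50421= -5.20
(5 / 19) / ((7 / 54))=270 / 133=2.03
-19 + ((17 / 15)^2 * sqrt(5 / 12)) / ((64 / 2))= -19 + 289 * sqrt(15) / 43200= -18.97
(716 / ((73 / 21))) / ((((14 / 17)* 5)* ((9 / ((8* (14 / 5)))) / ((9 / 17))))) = 120288 / 1825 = 65.91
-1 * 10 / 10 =-1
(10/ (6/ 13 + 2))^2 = 4225/ 256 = 16.50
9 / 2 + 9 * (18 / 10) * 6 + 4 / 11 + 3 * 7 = 13537 / 110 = 123.06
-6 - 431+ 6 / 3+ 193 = -242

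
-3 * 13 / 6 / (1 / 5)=-65 / 2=-32.50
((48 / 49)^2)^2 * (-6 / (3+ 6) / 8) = -442368 / 5764801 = -0.08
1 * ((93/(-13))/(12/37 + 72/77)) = -5.68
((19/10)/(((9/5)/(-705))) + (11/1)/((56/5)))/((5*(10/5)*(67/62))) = -68.77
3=3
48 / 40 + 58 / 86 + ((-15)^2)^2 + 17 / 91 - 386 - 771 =967881748 / 19565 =49470.06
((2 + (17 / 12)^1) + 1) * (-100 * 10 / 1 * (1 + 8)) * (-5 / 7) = 28392.86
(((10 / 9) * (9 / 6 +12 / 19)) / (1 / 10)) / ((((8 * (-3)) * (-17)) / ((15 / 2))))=1125 / 2584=0.44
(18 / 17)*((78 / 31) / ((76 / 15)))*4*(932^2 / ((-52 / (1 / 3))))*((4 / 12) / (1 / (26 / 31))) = -1016290080 / 310403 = -3274.10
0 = 0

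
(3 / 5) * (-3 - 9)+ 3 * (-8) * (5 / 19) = -1284 / 95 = -13.52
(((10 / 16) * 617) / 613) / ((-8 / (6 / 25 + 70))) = -270863 / 49040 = -5.52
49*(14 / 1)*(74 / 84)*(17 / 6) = 30821 / 18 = 1712.28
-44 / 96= -11 / 24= -0.46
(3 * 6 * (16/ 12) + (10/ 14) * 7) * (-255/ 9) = -2465/ 3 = -821.67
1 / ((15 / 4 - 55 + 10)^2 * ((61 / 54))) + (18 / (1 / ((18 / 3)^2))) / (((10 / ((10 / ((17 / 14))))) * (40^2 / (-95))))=-397571037 / 12547700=-31.68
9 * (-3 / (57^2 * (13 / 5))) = -15 / 4693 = -0.00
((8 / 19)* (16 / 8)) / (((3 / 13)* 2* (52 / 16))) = 32 / 57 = 0.56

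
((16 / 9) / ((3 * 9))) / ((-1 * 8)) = -2 / 243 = -0.01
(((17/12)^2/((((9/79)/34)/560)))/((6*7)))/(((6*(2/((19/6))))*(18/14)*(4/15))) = 6146.75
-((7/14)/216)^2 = -1/186624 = -0.00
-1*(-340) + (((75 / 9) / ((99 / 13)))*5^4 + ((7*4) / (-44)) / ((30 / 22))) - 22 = 1487162 / 1485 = 1001.46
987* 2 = 1974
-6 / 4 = -3 / 2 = -1.50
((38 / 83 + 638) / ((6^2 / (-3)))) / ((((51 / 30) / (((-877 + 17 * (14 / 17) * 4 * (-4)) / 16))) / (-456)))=-1385674560 / 1411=-982051.42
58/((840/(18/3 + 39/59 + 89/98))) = 253837/485688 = 0.52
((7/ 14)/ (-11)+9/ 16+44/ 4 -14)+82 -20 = 10475/ 176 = 59.52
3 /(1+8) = 1 /3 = 0.33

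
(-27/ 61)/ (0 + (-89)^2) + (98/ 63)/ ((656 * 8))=2744635/ 11410802496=0.00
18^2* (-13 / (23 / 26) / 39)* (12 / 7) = -33696 / 161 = -209.29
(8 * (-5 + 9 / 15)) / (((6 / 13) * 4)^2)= -1859 / 180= -10.33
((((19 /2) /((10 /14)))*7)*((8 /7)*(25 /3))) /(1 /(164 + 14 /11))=1611960 /11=146541.82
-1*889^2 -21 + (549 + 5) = -789788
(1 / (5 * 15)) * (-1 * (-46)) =46 / 75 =0.61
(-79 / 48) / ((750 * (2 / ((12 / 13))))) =-79 / 78000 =-0.00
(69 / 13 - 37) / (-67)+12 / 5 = 12512 / 4355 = 2.87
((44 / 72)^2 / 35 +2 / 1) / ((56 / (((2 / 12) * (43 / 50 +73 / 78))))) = 39924551 / 3714984000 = 0.01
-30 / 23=-1.30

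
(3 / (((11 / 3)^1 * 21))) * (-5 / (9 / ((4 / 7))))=-20 / 1617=-0.01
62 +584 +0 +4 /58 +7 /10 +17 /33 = 6194509 /9570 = 647.28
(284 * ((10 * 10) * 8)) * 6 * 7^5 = 22911302400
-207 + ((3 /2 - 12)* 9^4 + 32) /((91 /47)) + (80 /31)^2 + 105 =-35659.62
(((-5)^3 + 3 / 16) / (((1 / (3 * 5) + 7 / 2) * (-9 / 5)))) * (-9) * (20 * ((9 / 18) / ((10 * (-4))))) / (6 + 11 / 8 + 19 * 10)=149775 / 675812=0.22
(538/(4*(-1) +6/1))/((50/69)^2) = 1280709/2500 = 512.28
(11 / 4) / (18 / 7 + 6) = 77 / 240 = 0.32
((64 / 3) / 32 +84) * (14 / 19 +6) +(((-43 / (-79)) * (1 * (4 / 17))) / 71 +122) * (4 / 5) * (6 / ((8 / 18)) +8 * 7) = 199840873028 / 27175605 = 7353.69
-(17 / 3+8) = -41 / 3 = -13.67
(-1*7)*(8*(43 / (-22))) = 1204 / 11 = 109.45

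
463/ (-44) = -463/ 44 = -10.52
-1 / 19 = -0.05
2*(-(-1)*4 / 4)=2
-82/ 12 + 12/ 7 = -215/ 42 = -5.12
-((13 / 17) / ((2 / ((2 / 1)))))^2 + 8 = 2143 / 289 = 7.42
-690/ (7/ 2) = -1380/ 7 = -197.14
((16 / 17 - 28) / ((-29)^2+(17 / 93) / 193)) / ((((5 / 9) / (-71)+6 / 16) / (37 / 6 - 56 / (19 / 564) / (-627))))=-0.77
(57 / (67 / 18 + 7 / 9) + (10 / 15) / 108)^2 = 4214809 / 26244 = 160.60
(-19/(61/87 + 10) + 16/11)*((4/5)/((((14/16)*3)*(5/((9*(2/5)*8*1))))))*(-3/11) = 797184/5187875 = 0.15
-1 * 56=-56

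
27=27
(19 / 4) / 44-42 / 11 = -653 / 176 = -3.71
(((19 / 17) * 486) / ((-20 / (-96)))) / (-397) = -6.57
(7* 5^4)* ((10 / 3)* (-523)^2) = 11966893750 / 3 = 3988964583.33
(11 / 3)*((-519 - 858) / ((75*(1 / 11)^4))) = -24640803 / 25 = -985632.12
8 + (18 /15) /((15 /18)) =236 /25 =9.44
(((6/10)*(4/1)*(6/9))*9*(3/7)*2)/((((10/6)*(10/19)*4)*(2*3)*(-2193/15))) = -513/127925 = -0.00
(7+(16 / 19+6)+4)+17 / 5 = 2018 / 95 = 21.24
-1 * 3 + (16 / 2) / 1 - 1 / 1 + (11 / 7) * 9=127 / 7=18.14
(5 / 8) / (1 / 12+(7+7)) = 15 / 338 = 0.04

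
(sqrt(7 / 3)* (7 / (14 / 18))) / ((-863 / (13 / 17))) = -39* sqrt(21) / 14671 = -0.01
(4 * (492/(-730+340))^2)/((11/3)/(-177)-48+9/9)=-1785222/13186225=-0.14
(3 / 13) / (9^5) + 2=511759 / 255879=2.00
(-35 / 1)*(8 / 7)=-40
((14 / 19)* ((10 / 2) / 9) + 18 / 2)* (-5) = -47.05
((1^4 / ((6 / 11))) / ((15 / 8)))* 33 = 484 / 15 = 32.27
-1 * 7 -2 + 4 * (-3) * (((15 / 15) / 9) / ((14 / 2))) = -193 / 21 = -9.19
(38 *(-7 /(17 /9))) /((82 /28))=-33516 /697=-48.09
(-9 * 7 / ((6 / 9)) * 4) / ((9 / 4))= -168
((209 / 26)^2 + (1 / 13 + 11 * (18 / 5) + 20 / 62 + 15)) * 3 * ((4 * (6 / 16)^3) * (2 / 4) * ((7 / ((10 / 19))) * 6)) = 405067051557 / 134118400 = 3020.22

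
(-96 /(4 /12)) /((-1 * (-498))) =-48 /83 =-0.58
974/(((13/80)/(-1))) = -77920/13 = -5993.85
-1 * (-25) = 25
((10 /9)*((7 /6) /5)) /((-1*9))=-7 /243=-0.03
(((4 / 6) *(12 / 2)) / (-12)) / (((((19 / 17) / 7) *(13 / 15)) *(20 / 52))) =-119 / 19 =-6.26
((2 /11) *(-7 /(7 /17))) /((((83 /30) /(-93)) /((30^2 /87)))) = 28458000 /26477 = 1074.82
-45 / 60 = -3 / 4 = -0.75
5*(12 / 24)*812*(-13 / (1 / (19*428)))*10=-2146034800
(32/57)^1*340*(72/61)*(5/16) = 70.41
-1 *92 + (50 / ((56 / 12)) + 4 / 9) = -5093 / 63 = -80.84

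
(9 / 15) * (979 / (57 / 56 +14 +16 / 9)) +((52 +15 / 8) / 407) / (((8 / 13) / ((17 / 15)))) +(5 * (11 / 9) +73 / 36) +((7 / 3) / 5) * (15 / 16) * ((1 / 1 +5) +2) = 464921345881 / 9922334400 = 46.86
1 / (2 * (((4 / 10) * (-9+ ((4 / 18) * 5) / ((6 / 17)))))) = -135 / 632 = -0.21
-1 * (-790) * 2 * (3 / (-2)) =-2370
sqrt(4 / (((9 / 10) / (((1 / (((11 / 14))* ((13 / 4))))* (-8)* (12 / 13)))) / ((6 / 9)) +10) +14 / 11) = sqrt(23904388465034) / 3758359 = 1.30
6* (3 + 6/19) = 378/19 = 19.89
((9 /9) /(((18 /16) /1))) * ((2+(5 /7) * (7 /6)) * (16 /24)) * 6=272 /27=10.07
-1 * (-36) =36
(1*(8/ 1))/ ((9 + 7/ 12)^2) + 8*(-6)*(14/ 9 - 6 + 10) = -10576544/ 39675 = -266.58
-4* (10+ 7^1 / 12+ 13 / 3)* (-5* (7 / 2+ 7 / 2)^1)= 2088.33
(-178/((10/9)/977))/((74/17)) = -13303809/370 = -35956.24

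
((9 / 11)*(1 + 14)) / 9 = 15 / 11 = 1.36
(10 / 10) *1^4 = 1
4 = 4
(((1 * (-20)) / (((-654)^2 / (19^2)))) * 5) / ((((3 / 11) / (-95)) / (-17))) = -160329125 / 320787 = -499.80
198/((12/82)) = 1353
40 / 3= 13.33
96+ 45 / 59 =5709 / 59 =96.76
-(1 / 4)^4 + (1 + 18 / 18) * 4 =2047 / 256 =8.00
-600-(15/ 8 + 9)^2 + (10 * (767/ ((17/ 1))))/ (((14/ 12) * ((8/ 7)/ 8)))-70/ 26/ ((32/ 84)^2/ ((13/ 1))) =475353/ 272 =1747.62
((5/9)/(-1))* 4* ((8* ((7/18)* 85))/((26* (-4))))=5950/1053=5.65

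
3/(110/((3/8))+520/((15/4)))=1/144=0.01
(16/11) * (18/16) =18/11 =1.64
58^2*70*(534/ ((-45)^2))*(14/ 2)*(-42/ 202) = -410771312/ 4545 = -90378.73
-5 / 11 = -0.45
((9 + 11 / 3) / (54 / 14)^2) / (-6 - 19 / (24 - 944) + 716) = 34960 / 29154897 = 0.00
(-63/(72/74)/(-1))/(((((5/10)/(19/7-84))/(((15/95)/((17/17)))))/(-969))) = 3221109/2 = 1610554.50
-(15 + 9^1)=-24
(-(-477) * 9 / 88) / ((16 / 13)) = 55809 / 1408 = 39.64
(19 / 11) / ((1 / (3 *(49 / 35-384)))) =-109041 / 55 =-1982.56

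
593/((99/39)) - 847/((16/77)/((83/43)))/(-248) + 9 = 1544650585/5630592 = 274.33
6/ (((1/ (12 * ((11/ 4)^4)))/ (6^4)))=10673289/ 2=5336644.50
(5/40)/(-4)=-1/32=-0.03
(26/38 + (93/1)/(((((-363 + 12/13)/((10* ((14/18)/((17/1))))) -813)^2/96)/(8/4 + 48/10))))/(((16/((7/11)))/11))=22295816139779/72000809742256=0.31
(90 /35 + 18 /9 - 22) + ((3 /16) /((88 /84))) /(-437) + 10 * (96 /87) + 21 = 456075371 /31226272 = 14.61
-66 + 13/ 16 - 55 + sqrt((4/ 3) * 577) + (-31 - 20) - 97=-4291/ 16 + 2 * sqrt(1731)/ 3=-240.45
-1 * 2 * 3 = -6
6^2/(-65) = -0.55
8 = 8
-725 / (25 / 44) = -1276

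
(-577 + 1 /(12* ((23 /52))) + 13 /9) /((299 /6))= -11.55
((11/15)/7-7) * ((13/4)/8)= -2353/840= -2.80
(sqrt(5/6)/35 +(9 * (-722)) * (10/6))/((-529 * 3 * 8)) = 1805/2116 - sqrt(30)/2666160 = 0.85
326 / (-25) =-13.04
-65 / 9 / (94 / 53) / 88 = -3445 / 74448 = -0.05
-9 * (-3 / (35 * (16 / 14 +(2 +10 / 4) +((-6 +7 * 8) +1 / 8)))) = 24 / 1735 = 0.01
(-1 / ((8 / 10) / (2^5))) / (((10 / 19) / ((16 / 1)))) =-1216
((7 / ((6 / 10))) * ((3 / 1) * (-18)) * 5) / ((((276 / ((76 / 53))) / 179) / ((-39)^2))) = -5431567050 / 1219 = -4455756.40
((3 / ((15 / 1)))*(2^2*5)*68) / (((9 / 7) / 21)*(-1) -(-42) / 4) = 26656 / 1023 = 26.06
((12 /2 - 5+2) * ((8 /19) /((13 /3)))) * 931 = 3528 /13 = 271.38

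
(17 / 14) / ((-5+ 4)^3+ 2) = 17 / 14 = 1.21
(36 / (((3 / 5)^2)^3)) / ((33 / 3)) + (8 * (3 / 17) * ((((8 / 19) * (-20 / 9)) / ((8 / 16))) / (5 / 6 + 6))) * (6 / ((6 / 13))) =65.12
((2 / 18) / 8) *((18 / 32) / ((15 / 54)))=0.03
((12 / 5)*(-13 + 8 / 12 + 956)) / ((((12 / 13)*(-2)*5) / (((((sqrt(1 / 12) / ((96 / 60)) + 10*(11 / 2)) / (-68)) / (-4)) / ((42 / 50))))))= -2024165 / 34272 - 184015*sqrt(3) / 1645056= -59.26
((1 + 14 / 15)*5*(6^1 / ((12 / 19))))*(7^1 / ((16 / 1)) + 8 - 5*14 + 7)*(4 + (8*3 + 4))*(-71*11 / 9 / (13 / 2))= 83484214 / 39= 2140620.87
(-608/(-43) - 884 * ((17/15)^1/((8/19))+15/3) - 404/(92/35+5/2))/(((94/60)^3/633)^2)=-30951338905278389700000/166398747033773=-186007043.06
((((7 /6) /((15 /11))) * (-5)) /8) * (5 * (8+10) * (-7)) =2695 /8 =336.88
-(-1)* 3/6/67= 1/134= 0.01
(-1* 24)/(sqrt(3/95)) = -8* sqrt(285) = -135.06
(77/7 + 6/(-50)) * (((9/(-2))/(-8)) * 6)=918/25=36.72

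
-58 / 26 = -29 / 13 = -2.23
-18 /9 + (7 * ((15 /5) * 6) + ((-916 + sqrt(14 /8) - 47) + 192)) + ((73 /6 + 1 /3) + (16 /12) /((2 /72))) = -1173 /2 + sqrt(7) /2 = -585.18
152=152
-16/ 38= -8/ 19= -0.42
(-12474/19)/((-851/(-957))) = -11937618/16169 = -738.30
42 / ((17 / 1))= 42 / 17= 2.47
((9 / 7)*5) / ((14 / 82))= 37.65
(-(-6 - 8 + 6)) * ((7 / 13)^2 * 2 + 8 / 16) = 1460 / 169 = 8.64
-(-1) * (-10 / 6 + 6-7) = -8 / 3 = -2.67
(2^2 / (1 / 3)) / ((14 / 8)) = 48 / 7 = 6.86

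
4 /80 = 1 /20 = 0.05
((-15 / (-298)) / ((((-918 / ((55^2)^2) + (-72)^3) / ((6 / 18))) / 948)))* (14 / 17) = -50602956250 / 1441890189027549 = -0.00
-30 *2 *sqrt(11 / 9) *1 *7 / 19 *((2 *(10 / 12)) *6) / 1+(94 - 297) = -1400 *sqrt(11) / 19 - 203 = -447.38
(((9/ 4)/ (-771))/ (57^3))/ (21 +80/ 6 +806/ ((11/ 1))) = -11/ 75114856956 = -0.00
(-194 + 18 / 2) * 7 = -1295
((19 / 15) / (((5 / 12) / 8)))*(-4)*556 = -1352192 / 25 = -54087.68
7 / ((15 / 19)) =133 / 15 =8.87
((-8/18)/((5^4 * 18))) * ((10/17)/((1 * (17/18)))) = -8/325125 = -0.00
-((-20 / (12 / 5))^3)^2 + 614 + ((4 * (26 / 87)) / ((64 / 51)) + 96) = -56520383011 / 169128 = -334187.02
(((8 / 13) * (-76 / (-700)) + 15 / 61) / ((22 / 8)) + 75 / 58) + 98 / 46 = 7203206067 / 2036384350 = 3.54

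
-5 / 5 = -1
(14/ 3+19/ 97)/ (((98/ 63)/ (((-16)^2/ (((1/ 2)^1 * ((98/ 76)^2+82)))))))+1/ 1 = 1651252991/ 82029311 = 20.13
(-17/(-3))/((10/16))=136/15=9.07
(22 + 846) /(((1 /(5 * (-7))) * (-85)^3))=6076 /122825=0.05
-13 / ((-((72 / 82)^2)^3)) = 61751355133 / 2176782336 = 28.37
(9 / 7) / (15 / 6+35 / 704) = 6336 / 12565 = 0.50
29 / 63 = 0.46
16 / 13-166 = -2142 / 13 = -164.77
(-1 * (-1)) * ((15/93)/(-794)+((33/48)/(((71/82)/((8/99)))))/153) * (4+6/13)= 0.00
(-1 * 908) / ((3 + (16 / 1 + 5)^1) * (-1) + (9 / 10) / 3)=9080 / 237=38.31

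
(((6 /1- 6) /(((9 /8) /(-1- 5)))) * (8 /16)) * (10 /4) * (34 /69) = 0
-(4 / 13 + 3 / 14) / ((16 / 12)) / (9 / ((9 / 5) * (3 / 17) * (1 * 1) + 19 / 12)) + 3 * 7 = 1331345 / 63648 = 20.92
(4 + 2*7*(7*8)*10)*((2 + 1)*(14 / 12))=27454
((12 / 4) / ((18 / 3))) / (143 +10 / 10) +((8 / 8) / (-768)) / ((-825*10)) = 22001 / 6336000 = 0.00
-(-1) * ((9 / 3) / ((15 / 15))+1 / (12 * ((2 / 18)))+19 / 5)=151 / 20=7.55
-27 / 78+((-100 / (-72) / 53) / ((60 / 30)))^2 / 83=-1359705179 / 3928060656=-0.35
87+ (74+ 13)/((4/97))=8787/4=2196.75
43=43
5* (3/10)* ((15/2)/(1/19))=855/4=213.75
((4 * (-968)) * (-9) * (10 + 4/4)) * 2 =766656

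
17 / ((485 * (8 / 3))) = 51 / 3880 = 0.01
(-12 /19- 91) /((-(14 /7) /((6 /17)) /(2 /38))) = 5223 /6137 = 0.85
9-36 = -27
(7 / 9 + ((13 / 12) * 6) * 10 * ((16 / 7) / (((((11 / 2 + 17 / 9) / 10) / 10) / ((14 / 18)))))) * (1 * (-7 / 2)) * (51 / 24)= -31839827 / 2736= -11637.36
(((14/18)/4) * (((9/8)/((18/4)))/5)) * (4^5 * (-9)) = -448/5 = -89.60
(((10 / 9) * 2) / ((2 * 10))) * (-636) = -212 / 3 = -70.67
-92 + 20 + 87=15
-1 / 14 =-0.07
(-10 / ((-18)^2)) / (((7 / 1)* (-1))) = 5 / 1134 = 0.00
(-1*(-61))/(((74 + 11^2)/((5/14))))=61/546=0.11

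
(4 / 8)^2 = 1 / 4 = 0.25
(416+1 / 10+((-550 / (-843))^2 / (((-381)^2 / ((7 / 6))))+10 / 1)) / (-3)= -1318675365215387 / 9284266754010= -142.03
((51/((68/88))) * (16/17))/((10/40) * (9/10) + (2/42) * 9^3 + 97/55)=650496/384353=1.69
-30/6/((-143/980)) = 4900/143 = 34.27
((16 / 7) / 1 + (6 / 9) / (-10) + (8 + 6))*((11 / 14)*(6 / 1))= 18733 / 245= 76.46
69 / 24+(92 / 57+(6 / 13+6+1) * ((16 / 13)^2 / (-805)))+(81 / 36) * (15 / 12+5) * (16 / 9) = 23770839103 / 806474760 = 29.47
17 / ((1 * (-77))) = -17 / 77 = -0.22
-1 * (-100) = 100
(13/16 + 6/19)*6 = 6.77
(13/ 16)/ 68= 13/ 1088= 0.01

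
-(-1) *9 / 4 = 9 / 4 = 2.25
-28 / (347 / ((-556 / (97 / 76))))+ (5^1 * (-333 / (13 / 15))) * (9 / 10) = -1482377977 / 875134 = -1693.89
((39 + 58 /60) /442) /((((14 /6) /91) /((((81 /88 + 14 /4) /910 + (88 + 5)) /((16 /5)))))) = 811813361 /7920640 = 102.49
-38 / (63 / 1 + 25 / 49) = -931 / 1556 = -0.60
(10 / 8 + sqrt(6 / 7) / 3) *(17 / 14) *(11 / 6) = 187 *sqrt(42) / 1764 + 935 / 336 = 3.47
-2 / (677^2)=-2 / 458329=-0.00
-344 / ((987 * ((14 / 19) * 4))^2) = -15523 / 381874248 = -0.00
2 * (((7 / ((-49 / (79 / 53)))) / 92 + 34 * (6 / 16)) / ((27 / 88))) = 19144576 / 230391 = 83.10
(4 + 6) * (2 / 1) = 20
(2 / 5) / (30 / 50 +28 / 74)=74 / 181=0.41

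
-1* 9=-9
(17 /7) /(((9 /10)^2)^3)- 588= -2170411156 /3720087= -583.43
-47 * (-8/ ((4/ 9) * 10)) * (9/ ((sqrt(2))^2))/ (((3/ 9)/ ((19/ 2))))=216999/ 20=10849.95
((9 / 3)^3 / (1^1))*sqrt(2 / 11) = 27*sqrt(22) / 11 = 11.51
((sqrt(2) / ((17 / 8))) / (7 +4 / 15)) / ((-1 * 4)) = -30 * sqrt(2) / 1853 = -0.02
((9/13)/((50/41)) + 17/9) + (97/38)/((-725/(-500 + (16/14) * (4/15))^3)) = 182138201864660677/414603393750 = 439307.07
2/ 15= 0.13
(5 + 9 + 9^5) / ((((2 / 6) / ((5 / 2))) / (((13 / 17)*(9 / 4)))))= 103655565 / 136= 762173.27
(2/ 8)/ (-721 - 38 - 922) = -1/ 6724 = -0.00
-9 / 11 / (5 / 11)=-1.80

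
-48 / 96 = -1 / 2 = -0.50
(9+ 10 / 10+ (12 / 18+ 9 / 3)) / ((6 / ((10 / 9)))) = 205 / 81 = 2.53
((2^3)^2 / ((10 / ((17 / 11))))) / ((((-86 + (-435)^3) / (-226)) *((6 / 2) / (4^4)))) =31473664 / 13581638565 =0.00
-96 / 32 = -3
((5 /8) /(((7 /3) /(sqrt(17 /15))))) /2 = sqrt(255) /112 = 0.14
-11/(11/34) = -34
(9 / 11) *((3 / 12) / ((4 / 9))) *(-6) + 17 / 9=-691 / 792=-0.87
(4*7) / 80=7 / 20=0.35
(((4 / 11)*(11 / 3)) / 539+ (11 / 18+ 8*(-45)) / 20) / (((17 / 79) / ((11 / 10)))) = -91.84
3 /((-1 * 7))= -3 /7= -0.43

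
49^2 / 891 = 2401 / 891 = 2.69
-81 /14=-5.79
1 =1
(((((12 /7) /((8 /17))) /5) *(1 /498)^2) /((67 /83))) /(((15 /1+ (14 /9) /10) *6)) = 17 /424771424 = 0.00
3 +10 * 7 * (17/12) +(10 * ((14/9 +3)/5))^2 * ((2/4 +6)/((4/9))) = 11846/9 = 1316.22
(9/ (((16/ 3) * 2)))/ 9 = 3/ 32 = 0.09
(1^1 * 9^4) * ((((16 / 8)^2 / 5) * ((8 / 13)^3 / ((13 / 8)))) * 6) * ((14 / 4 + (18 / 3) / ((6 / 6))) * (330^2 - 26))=667097037176832 / 142805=4671384315.51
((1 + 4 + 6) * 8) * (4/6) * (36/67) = 2112/67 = 31.52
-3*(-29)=87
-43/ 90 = -0.48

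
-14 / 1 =-14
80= 80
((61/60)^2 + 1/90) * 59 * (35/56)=221899/5760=38.52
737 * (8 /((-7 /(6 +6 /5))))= -212256 /35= -6064.46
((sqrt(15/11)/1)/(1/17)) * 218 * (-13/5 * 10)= -96356 * sqrt(165)/11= -112519.57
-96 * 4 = -384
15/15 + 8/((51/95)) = 811/51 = 15.90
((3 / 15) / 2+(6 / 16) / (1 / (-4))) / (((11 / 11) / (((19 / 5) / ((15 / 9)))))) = -399 / 125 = -3.19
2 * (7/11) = 14/11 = 1.27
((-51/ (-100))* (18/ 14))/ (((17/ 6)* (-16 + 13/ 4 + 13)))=162/ 175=0.93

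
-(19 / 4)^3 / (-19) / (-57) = -19 / 192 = -0.10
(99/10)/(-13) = -99/130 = -0.76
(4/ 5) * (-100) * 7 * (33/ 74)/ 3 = -3080/ 37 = -83.24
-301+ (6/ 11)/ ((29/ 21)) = -95893/ 319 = -300.61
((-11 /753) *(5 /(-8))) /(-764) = -55 /4602336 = -0.00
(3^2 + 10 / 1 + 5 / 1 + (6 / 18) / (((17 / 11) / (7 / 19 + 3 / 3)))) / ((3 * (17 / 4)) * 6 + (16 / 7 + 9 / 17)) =329588 / 1075989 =0.31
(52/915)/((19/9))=156/5795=0.03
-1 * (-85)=85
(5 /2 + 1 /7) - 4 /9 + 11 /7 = 3.77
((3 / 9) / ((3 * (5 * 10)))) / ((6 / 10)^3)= 5 / 486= 0.01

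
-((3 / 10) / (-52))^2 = -9 / 270400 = -0.00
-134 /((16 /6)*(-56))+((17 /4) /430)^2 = 18584473 /20708800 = 0.90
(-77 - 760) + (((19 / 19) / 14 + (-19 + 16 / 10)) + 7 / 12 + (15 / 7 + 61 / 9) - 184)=-1296319 / 1260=-1028.82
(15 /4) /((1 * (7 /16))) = 60 /7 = 8.57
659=659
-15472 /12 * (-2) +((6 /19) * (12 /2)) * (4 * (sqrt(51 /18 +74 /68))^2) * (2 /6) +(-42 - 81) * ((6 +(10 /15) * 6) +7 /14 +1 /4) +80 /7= 34667977 /27132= 1277.75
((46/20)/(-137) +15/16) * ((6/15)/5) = 10091/137000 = 0.07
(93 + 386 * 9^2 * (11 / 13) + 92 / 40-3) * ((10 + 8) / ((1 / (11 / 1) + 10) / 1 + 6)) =113891547 / 3835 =29697.93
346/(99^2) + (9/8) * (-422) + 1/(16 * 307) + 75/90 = -473.88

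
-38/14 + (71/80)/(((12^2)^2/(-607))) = -31820399/11612160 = -2.74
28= 28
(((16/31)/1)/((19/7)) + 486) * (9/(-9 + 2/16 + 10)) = 2290928/589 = 3889.52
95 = 95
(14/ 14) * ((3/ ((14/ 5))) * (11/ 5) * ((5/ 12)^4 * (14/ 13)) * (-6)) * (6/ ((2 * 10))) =-1375/ 9984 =-0.14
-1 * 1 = -1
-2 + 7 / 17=-1.59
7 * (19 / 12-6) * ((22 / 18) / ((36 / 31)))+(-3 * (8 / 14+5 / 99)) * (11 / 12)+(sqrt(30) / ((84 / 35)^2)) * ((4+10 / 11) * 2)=-932125 / 27216+75 * sqrt(30) / 44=-24.91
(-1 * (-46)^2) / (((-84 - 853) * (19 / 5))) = 10580 / 17803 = 0.59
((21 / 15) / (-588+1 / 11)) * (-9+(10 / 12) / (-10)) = 8393 / 388020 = 0.02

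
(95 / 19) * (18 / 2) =45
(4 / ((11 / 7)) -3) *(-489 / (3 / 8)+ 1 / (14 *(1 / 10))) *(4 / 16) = 45615 / 308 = 148.10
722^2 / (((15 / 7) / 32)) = 116767616 / 15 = 7784507.73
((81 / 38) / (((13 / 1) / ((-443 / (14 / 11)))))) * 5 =-1973565 / 6916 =-285.36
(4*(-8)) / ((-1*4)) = 8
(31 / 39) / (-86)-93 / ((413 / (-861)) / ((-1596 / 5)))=-61232793121 / 989430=-61886.94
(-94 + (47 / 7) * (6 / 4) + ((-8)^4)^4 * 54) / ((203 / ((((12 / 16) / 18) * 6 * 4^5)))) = 27237770546336609408 / 1421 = 19168029941123581.57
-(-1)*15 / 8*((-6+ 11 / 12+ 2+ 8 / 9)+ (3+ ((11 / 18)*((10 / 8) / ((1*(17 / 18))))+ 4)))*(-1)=-4295 / 408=-10.53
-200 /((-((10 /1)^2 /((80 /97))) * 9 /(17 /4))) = 680 /873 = 0.78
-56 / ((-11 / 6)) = 336 / 11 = 30.55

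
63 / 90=7 / 10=0.70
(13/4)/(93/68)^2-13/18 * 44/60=313417/259470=1.21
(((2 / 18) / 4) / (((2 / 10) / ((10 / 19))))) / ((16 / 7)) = 175 / 5472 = 0.03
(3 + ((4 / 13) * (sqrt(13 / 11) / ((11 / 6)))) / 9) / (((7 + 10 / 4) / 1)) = 16 * sqrt(143) / 89661 + 6 / 19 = 0.32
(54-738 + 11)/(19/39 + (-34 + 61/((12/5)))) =83.13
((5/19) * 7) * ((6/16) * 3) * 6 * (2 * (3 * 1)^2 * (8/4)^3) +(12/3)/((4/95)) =35825/19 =1885.53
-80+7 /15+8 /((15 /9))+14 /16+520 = 53537 /120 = 446.14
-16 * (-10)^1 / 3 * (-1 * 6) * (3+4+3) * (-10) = 32000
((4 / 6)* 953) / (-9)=-1906 / 27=-70.59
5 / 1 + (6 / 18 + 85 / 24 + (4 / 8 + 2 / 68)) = 1279 / 136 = 9.40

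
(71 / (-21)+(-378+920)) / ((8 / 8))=11311 / 21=538.62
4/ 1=4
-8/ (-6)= 4/ 3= 1.33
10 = 10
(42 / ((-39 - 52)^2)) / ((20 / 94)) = 141 / 5915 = 0.02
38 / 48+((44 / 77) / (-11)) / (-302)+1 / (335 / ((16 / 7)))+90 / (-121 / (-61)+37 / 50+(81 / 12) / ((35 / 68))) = 22763252385389 / 3512177656680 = 6.48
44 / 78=22 / 39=0.56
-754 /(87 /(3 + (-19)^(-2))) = -28184 /1083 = -26.02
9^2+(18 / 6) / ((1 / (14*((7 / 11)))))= 107.73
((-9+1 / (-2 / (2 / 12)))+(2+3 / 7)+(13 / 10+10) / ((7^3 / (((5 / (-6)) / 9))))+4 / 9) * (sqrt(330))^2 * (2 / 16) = -1582405 / 6174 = -256.30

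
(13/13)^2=1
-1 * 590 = -590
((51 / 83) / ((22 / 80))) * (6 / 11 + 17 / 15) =37672 / 10043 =3.75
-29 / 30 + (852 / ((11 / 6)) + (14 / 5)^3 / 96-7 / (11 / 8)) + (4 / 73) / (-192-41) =42929690469 / 93549500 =458.90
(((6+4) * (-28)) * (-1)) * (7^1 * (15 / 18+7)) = 46060 / 3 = 15353.33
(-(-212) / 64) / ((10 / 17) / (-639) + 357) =575739 / 62049296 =0.01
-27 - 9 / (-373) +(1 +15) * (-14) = -93614 / 373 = -250.98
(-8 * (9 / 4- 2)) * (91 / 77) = -26 / 11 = -2.36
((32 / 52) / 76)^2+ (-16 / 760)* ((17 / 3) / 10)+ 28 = 128064613 / 4575675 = 27.99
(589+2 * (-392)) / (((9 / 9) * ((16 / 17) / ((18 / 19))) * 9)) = -3315 / 152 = -21.81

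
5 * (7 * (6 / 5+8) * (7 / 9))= 2254 / 9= 250.44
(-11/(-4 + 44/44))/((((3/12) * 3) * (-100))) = -11/225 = -0.05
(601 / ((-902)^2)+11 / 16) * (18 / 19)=1060965 / 1627208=0.65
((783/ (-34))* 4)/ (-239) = 1566/ 4063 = 0.39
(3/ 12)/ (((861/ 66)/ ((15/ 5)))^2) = 1089/ 82369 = 0.01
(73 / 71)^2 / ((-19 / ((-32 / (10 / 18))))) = 1534752 / 478895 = 3.20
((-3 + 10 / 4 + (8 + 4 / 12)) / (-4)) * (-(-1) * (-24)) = 47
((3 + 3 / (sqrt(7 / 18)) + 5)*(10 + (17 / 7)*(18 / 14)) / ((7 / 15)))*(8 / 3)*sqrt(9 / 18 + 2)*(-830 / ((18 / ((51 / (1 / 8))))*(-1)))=4354910400*sqrt(35) / 2401 + 5806547200*sqrt(10) / 1029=28574953.99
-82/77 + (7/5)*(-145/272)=-37935/20944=-1.81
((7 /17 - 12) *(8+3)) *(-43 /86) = 63.74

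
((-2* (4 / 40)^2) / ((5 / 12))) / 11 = -6 / 1375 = -0.00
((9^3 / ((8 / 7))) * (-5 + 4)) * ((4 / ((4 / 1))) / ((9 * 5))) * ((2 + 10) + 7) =-10773 / 40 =-269.32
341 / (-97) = -341 / 97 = -3.52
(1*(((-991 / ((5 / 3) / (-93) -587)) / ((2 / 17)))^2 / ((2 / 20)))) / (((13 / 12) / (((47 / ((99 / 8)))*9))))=215578191281220 / 3318098927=64970.39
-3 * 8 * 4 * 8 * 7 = -5376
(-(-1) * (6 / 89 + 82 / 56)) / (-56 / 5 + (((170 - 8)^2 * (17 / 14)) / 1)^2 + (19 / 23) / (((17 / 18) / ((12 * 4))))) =52235645 / 34633364404956176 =0.00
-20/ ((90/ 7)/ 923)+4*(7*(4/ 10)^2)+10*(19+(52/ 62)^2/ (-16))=-536989349/ 432450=-1241.74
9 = 9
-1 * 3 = -3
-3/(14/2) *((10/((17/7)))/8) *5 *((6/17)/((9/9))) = -225/578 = -0.39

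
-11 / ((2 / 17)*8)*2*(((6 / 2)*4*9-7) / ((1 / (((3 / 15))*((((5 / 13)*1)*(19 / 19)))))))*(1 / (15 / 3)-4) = 358853 / 520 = 690.10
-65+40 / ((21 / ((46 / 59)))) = -78695 / 1239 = -63.51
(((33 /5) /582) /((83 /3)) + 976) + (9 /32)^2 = 40235090671 /41221120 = 976.08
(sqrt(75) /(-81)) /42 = -5 * sqrt(3) /3402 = -0.00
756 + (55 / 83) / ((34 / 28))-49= 998347 / 1411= 707.55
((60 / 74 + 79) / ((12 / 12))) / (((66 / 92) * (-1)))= -135838 / 1221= -111.25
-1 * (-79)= 79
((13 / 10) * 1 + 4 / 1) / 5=53 / 50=1.06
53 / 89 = 0.60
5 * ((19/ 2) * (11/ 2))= 1045/ 4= 261.25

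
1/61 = 0.02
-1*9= -9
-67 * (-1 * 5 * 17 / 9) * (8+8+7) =130985 / 9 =14553.89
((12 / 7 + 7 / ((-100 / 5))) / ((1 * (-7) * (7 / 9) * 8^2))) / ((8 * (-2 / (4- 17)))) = -22347 / 7024640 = -0.00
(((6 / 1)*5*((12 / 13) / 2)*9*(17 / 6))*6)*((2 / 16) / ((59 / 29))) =199665 / 1534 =130.16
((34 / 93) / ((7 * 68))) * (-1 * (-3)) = 1 / 434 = 0.00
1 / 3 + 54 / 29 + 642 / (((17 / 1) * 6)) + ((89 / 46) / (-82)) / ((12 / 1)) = 8.49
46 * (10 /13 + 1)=1058 /13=81.38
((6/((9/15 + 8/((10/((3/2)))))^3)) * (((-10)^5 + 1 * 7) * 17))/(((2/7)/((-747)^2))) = -3415556727625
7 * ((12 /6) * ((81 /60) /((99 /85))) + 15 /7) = 687 /22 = 31.23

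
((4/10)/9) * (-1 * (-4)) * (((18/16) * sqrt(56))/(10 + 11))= 2 * sqrt(14)/105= 0.07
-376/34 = -188/17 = -11.06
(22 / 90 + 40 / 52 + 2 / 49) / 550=30227 / 15765750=0.00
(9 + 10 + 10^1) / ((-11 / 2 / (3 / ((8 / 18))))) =-783 / 22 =-35.59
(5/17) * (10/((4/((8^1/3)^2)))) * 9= 800/17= 47.06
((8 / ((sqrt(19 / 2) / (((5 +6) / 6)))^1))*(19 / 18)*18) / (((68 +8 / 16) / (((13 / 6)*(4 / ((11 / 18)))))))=416*sqrt(38) / 137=18.72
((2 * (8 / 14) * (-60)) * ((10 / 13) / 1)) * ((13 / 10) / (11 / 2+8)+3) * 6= -267520 / 273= -979.93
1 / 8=0.12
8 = 8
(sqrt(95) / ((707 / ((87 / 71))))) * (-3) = -261 * sqrt(95) / 50197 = -0.05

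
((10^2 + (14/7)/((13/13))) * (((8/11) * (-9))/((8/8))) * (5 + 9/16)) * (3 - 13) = 408510/11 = 37137.27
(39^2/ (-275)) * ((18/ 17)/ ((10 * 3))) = -4563/ 23375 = -0.20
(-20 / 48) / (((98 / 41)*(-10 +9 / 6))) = 205 / 9996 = 0.02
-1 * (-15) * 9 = 135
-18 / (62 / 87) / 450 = -87 / 1550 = -0.06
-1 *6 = -6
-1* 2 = -2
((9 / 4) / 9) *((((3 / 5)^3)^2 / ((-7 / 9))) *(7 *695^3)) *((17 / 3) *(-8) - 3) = 170330013837 / 100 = 1703300138.37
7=7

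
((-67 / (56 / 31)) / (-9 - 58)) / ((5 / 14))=31 / 20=1.55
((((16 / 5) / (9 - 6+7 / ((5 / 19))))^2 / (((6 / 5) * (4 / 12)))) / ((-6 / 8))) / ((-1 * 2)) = 80 / 4107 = 0.02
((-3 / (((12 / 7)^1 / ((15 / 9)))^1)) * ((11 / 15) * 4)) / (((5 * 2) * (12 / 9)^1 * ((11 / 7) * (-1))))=49 / 120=0.41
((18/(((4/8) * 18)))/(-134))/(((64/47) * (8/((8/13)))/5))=-0.00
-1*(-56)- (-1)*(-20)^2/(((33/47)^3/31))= 1289417672/35937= 35879.95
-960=-960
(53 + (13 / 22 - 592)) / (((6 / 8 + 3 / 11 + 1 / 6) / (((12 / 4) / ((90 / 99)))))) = -234531 / 157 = -1493.83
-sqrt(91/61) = -1.22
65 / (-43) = -65 / 43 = -1.51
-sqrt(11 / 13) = -sqrt(143) / 13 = -0.92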